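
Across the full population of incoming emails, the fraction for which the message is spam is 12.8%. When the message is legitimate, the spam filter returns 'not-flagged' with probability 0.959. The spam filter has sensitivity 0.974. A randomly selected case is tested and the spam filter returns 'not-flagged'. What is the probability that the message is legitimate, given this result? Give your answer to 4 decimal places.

Let H be the event that the message is spam. P(H) = 0.128, so P(¬H) = 0.872. With E the 'not-flagged' result, P(E|H) = 0.026 and P(E|¬H) = 0.959.
P(E) = 0.026·0.128 + 0.959·0.872 = 0.0033280 + 0.83625 = 0.83958.
By Bayes' theorem, P(H|E) = 0.0033280 / 0.83958 = 0.0040. Hence P(¬H|E) = 1 − 0.0040 = 0.9960.

P(¬H | E) ≈ 0.9960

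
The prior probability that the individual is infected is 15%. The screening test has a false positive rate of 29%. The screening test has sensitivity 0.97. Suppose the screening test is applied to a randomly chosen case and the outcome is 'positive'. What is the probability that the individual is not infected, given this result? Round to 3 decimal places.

P(¬H | E) ≈ 0.629

Let H be the event that the individual is infected. P(H) = 0.15, so P(¬H) = 0.85. With E the 'positive' result, P(E|H) = 0.97 and P(E|¬H) = 0.29.
P(E) = 0.97·0.15 + 0.29·0.85 = 0.14550 + 0.24650 = 0.39200.
By Bayes' theorem, P(H|E) = 0.14550 / 0.39200 = 0.371. Hence P(¬H|E) = 1 − 0.371 = 0.629.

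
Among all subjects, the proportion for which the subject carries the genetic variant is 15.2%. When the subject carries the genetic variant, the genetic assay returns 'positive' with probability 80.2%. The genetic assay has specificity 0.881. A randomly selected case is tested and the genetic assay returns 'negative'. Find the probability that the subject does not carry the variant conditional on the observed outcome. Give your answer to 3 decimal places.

Write H for 'the subject carries the genetic variant'. Prior odds H:¬H = 0.152/0.848 = 0.17925. For the 'negative' outcome, the likelihood ratio is 0.198/0.881 = 0.22474.
Posterior odds = 0.17925 × 0.22474 = 0.040284, so P(H|E) = 0.040284/(1+0.040284) = 0.039. Then P(¬H|E) = 1 − 0.039 = 0.961.

P(¬H | E) ≈ 0.961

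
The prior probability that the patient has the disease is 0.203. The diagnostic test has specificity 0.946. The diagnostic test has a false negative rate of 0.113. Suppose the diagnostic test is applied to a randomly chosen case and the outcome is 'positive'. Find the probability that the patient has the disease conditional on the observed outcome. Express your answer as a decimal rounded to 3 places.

P(H | E) ≈ 0.807

Let H be the event that the patient has the disease. P(H) = 0.203, so P(¬H) = 0.797. With E the 'positive' result, P(E|H) = 0.887 and P(E|¬H) = 0.054.
P(E) = 0.887·0.203 + 0.054·0.797 = 0.18006 + 0.043038 = 0.22310.
By Bayes' theorem, P(H|E) = 0.18006 / 0.22310 = 0.807.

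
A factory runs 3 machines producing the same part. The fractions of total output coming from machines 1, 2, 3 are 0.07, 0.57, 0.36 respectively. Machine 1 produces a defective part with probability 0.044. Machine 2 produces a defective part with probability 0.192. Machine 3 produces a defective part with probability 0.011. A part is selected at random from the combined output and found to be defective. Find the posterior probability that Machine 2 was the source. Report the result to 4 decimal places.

Posterior probability ≈ 0.9396

P(defective|M1) = 0.044; P(defective|M2) = 0.192; P(defective|M3) = 0.011.
Prior × likelihood for each source: 0.07·0.044=0.003080, 0.57·0.192=0.1094, 0.36·0.011=0.003960. Summing gives P(defective) = 0.11648.
P(Machine 2 | defective) = 0.1094 / 0.11648 = 0.9396.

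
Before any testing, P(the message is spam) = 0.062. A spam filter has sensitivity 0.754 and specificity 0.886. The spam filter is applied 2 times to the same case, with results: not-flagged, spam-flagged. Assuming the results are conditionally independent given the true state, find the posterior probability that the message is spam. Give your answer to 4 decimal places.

Posterior P(H) ≈ 0.1082

Let H be the event that the message is spam; start with P(H) = 0.062. P('spam-flagged'|H) = 0.754, P('spam-flagged'|¬H) = 0.114.
Update on result 1 ('not-flagged'): P(H) ← 0.246·0.0620 / (0.246·0.0620 + 0.886·0.9380) = 0.015252/0.84632 = 0.0180.
Update on result 2 ('spam-flagged'): P(H) ← 0.754·0.0180 / (0.754·0.0180 + 0.114·0.9820) = 0.013588/0.12553 = 0.1082.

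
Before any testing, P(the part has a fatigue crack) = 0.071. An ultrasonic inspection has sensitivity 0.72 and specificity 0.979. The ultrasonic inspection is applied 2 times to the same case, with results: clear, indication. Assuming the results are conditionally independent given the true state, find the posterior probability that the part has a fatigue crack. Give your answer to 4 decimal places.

Let H be the event that the part has a fatigue crack; start with P(H) = 0.071. P('indication'|H) = 0.72, P('indication'|¬H) = 0.021.
Update on result 1 ('clear'): P(H) ← 0.28·0.0710 / (0.28·0.0710 + 0.979·0.9290) = 0.019880/0.92937 = 0.0214.
Update on result 2 ('indication'): P(H) ← 0.72·0.0214 / (0.72·0.0214 + 0.021·0.9786) = 0.015401/0.035952 = 0.4284.

Posterior P(H) ≈ 0.4284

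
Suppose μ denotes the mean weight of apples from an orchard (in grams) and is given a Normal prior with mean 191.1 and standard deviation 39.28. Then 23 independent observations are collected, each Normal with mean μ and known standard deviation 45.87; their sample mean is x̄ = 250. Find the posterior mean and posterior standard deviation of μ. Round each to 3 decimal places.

Posterior mean ≈ 246.703; posterior SD ≈ 9.293

Prior precision 1/τ₀² = 1/39.28² = 0.00064812; data precision n/σ² = 23/45.87² = 0.0109313.
Posterior precision = 0.00064812 + 0.0109313 = 0.0115794, giving posterior SD = 1/√0.0115794 = 9.293.
Posterior mean = (0.00064812·191.1 + 0.0109313·250) / 0.0115794 = 246.703.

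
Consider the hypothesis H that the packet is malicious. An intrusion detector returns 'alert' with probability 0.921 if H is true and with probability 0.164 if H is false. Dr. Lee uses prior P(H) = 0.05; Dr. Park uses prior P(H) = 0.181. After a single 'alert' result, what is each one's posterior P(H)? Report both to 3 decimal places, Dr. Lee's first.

Dr. Lee: 0.228; Dr. Park: 0.554

The likelihood ratio for an 'alert' result is 0.921/0.164 = 5.6159.
Dr. Lee: prior odds 0.05/0.95 = 0.052632; posterior odds 0.29557; posterior probability 0.228.
Dr. Park: prior odds 0.181/0.819 = 0.22100; posterior odds 1.2411; posterior probability 0.554.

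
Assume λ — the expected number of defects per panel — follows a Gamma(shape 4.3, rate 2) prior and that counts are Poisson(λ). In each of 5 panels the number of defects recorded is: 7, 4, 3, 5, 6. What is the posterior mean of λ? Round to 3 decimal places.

Total count ∑xᵢ = 25 over n = 5 panels.
Gamma is conjugate to the Poisson likelihood: posterior is Gamma(shape = 4.3+25 = 29.3, rate = 2+5 = 7).
E[λ | data] = 29.3/7 = 4.186.

Posterior mean ≈ 4.186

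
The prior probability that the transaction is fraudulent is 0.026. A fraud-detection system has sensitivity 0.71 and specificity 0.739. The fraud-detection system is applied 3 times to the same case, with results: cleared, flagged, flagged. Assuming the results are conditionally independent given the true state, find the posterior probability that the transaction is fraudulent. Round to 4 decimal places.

Posterior P(H) ≈ 0.0719

Let H be the event that the transaction is fraudulent; start with P(H) = 0.026. P('flagged'|H) = 0.71, P('flagged'|¬H) = 0.261.
Update on result 1 ('cleared'): P(H) ← 0.29·0.0260 / (0.29·0.0260 + 0.739·0.9740) = 0.0075400/0.72733 = 0.0104.
Update on result 2 ('flagged'): P(H) ← 0.71·0.0104 / (0.71·0.0104 + 0.261·0.9896) = 0.0073604/0.26565 = 0.0277.
Update on result 3 ('flagged'): P(H) ← 0.71·0.0277 / (0.71·0.0277 + 0.261·0.9723) = 0.019672/0.27344 = 0.0719.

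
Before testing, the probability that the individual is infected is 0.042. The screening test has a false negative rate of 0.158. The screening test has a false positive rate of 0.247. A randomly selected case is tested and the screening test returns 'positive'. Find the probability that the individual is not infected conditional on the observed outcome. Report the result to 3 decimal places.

P(¬H | E) ≈ 0.870

Write H for 'the individual is infected'. Prior odds H:¬H = 0.042/0.958 = 0.043841. For the 'positive' outcome, the likelihood ratio is 0.842/0.247 = 3.4089.
Posterior odds = 0.043841 × 3.4089 = 0.14945, so P(H|E) = 0.14945/(1+0.14945) = 0.130. Then P(¬H|E) = 1 − 0.130 = 0.870.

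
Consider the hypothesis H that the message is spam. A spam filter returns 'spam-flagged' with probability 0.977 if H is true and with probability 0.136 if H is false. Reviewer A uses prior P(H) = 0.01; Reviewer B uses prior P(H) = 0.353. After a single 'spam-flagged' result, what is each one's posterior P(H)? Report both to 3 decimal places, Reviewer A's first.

Reviewer A: 0.068; Reviewer B: 0.797

P('+'|H) = 0.977, P('+'|¬H) = 0.136.
Reviewer A: numerator 0.977·0.01 = 0.0097700; evidence = 0.0097700+0.136·0.99 = 0.14441; posterior = 0.068.
Reviewer B: numerator 0.977·0.353 = 0.34488; evidence = 0.34488+0.136·0.647 = 0.43287; posterior = 0.797.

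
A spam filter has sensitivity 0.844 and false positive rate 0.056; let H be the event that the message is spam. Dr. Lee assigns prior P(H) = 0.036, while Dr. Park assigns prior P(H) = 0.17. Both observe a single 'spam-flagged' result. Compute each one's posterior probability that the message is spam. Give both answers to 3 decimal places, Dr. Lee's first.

P('+'|H) = 0.844, P('+'|¬H) = 0.056.
Dr. Lee: numerator 0.844·0.036 = 0.030384; evidence = 0.030384+0.056·0.964 = 0.084368; posterior = 0.360.
Dr. Park: numerator 0.844·0.17 = 0.14348; evidence = 0.14348+0.056·0.83 = 0.18996; posterior = 0.755.

Dr. Lee: 0.360; Dr. Park: 0.755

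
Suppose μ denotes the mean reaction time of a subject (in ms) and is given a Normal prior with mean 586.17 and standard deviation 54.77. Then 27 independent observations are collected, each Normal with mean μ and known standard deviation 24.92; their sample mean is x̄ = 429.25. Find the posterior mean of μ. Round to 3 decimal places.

Prior precision 1/τ₀² = 1/54.77² = 0.00033336; data precision n/σ² = 27/24.92² = 0.0434778.
Posterior precision = 0.00033336 + 0.0434778 = 0.0438112.
Posterior mean = (0.00033336·586.17 + 0.0434778·429.25) / 0.0438112 = 430.444.

Posterior mean ≈ 430.444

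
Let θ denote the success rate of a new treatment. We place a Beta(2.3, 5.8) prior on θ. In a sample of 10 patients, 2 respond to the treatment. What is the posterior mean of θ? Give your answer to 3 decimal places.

The binomial likelihood is conjugate to the Beta prior: with 2 successes and 8 failures, the posterior is Beta(2.3+2, 5.8+8) = Beta(4.3, 13.8).
Posterior mean = α/(α+β) = 4.3/18.1 = 0.238.

Posterior mean ≈ 0.238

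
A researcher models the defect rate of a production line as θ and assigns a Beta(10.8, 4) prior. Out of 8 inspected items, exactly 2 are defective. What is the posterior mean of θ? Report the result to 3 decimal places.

Posterior mean ≈ 0.561

The binomial likelihood is conjugate to the Beta prior: with 2 successes and 6 failures, the posterior is Beta(10.8+2, 4+6) = Beta(12.8, 10).
Posterior mean = α/(α+β) = 12.8/22.8 = 0.561.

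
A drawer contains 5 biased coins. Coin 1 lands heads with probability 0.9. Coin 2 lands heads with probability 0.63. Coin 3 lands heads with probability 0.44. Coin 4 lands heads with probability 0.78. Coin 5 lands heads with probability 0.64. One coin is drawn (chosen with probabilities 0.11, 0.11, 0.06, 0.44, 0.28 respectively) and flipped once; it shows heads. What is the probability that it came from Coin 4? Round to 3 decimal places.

P(heads|C1) = 0.9; P(heads|C2) = 0.63; P(heads|C3) = 0.44; P(heads|C4) = 0.78; P(heads|C5) = 0.64.
Prior × likelihood for each source: 0.11·0.9=0.09900, 0.11·0.63=0.06930, 0.06·0.44=0.02640, 0.44·0.78=0.3432, 0.28·0.64=0.1792. Summing gives P(heads) = 0.71710.
P(Coin 4 | heads) = 0.3432 / 0.71710 = 0.479.

Posterior probability ≈ 0.479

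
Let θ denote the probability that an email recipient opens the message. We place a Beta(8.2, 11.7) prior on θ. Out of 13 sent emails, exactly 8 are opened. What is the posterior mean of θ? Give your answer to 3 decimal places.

Posterior mean ≈ 0.492

Observing 8 successes and 5 failures updates Beta(8.2, 11.7) by adding the success and failure counts to the two shape parameters: α = 8.2+8 = 16.2, β = 11.7+5 = 16.7.
E[θ | data] = 16.2/(16.2+16.7) = 0.492.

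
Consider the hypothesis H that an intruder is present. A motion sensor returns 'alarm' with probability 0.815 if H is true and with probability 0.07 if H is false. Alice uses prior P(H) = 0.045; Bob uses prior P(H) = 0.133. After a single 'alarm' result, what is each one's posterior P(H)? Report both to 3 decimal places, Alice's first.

Alice: 0.354; Bob: 0.641

P('+'|H) = 0.815, P('+'|¬H) = 0.07.
Alice: numerator 0.815·0.045 = 0.036675; evidence = 0.036675+0.07·0.955 = 0.10353; posterior = 0.354.
Bob: numerator 0.815·0.133 = 0.10840; evidence = 0.10840+0.07·0.867 = 0.16909; posterior = 0.641.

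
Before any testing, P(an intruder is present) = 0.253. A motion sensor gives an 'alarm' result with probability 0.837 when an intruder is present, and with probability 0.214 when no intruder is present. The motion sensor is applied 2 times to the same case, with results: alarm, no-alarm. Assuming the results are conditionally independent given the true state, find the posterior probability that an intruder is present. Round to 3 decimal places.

Let H be the event that an intruder is present; start with P(H) = 0.253. P('alarm'|H) = 0.837, P('alarm'|¬H) = 0.214.
Update on result 1 ('alarm'): P(H) ← 0.837·0.2530 / (0.837·0.2530 + 0.214·0.7470) = 0.21176/0.37162 = 0.5698.
Update on result 2 ('no-alarm'): P(H) ← 0.163·0.5698 / (0.163·0.5698 + 0.786·0.4302) = 0.092883/0.43099 = 0.2155.

Posterior P(H) ≈ 0.216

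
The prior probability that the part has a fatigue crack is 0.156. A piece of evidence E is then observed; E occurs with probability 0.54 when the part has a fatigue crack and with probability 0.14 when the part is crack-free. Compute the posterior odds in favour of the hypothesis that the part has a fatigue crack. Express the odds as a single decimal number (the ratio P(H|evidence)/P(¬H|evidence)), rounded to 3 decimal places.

Posterior odds ≈ 0.713

Prior odds = 0.156/(1−0.156) = 0.18483. In log-odds, ln(0.18483) = -1.6883.
Add log likelihood ratio: ln(3.8571) = 1.3499.
Posterior log-odds = -0.33837, so posterior odds = exp(-0.33837) = 0.71293.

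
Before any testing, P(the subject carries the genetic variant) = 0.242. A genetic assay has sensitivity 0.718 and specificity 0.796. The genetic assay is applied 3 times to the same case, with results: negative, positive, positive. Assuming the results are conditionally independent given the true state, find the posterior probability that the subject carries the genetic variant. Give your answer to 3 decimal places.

Posterior P(H) ≈ 0.584

With H the event that the subject carries the genetic variant, the joint likelihood of the observed sequence is P(data|H) = 0.282·0.718·0.718 = 0.14538 and P(data|¬H) = 0.796·0.204·0.204 = 0.033126.
Bayes: P(H|data) = 0.242·0.14538 / (0.242·0.14538 + 0.758·0.033126) = 0.035181/0.060291 = 0.5835.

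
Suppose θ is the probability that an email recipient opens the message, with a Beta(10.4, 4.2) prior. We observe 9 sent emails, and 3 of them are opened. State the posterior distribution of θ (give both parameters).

Posterior: Beta(13.4, 10.2)

Observing 3 successes and 6 failures updates Beta(10.4, 4.2) by adding the success and failure counts to the two shape parameters: α = 10.4+3 = 13.4, β = 4.2+6 = 10.2.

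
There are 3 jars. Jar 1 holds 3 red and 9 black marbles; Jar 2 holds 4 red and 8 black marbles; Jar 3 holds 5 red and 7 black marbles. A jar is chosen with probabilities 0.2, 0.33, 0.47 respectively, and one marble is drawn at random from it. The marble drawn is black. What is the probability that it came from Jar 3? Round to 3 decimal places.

Posterior probability ≈ 0.426

P(black|Jar 1) = 0.75; P(black|Jar 2) = 0.6667; P(black|Jar 3) = 0.5833.
Prior × likelihood for each source: 0.2·0.75=0.1500, 0.33·0.6667=0.2200, 0.47·0.5833=0.2742. Summing gives P(black) = 0.64417.
P(Jar 3 | black) = 0.2742 / 0.64417 = 0.426.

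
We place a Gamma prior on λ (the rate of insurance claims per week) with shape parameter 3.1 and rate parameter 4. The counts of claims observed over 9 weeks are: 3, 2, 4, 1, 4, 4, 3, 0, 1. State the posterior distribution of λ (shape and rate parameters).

Posterior: Gamma(shape=25.1, rate=13)

Total count ∑xᵢ = 22 over n = 9 weeks.
Gamma is conjugate to the Poisson likelihood: posterior is Gamma(shape = 3.1+22 = 25.1, rate = 4+9 = 13).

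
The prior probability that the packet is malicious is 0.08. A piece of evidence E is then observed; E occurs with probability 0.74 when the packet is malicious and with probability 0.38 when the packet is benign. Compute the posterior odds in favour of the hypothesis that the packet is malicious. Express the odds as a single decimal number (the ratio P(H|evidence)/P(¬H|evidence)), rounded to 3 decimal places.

Posterior odds ≈ 0.169

Prior odds = 0.08/(1−0.08) = 0.086957.
Likelihood ratio for E = 0.74/0.38 = 1.9474.
Posterior odds = prior odds × LR = 0.16934.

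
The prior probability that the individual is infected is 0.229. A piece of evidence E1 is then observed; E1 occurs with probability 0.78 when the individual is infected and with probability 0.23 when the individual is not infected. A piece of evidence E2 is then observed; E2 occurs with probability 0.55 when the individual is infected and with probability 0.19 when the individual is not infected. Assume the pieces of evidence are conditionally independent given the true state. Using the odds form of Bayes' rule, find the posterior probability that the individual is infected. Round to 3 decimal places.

Prior odds = 0.229/(1−0.229) = 0.29702. In log-odds, ln(0.29702) = -1.2140.
Add log likelihood ratios: ln(3.3913) + ln(2.8947) = 2.2841.
Posterior log-odds = 1.0701, so posterior odds = exp(1.0701) = 2.9158. Converting, P(H|E) = 2.9158/3.9158 = 0.745.

Posterior probability ≈ 0.745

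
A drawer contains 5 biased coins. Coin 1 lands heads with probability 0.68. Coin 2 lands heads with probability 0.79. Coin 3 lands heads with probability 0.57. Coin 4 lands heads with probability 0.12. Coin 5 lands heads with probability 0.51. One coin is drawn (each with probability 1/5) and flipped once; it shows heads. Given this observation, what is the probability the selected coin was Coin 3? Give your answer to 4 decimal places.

P(heads|C1) = 0.68; P(heads|C2) = 0.79; P(heads|C3) = 0.57; P(heads|C4) = 0.12; P(heads|C5) = 0.51.
Prior × likelihood for each source: 0.2·0.68=0.1360, 0.2·0.79=0.1580, 0.2·0.57=0.1140, 0.2·0.12=0.02400, 0.2·0.51=0.1020. Summing gives P(heads) = 0.53400.
P(Coin 3 | heads) = 0.1140 / 0.53400 = 0.2135.

Posterior probability ≈ 0.2135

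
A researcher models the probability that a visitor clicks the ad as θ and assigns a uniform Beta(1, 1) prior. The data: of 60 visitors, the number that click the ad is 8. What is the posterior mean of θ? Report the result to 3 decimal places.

Observing 8 successes and 52 failures updates Beta(1, 1) by adding the success and failure counts to the two shape parameters: α = 1+8 = 9, β = 1+52 = 53.
E[θ | data] = 9/(9+53) = 0.145.

Posterior mean ≈ 0.145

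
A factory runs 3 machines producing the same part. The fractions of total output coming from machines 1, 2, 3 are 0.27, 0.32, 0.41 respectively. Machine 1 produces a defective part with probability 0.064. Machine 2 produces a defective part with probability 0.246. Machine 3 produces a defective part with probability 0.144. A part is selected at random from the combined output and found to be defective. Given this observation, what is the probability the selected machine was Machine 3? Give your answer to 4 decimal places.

Posterior probability ≈ 0.3808

Tabulate prior·likelihood by source: [1] prior 0.27, lik 0.064, product 0.01728; [2] prior 0.32, lik 0.246, product 0.07872; [3] prior 0.41, lik 0.144, product 0.05904.
Normalizing constant = 0.15504; the posterior for Machine 3 is its product over the sum, 0.05904/0.15504 = 0.3808.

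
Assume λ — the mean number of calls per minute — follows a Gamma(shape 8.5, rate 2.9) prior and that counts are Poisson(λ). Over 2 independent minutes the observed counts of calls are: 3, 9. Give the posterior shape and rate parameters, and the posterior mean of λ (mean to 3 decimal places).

The Poisson likelihood adds the total count to the shape and the number of exposure periods to the rate. Here ∑xᵢ = 12 and n = 2, so shape 8.5→20.5 and rate 2.9→4.9.
E[λ | data] = 20.5/4.9 = 4.184.

Posterior: Gamma(shape=20.5, rate=4.9); mean ≈ 4.184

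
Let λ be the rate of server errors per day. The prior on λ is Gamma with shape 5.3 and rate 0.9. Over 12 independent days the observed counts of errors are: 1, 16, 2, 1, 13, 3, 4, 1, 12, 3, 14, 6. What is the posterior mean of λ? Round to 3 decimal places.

Total count ∑xᵢ = 76 over n = 12 days.
Gamma is conjugate to the Poisson likelihood: posterior is Gamma(shape = 5.3+76 = 81.3, rate = 0.9+12 = 12.9).
Posterior mean = shape/rate = 81.3/12.9 = 6.302.

Posterior mean ≈ 6.302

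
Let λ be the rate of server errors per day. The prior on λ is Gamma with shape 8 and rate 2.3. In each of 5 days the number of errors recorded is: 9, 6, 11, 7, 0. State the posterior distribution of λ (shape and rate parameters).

Total count ∑xᵢ = 33 over n = 5 days.
Gamma is conjugate to the Poisson likelihood: posterior is Gamma(shape = 8+33 = 41, rate = 2.3+5 = 7.3).

Posterior: Gamma(shape=41, rate=7.3)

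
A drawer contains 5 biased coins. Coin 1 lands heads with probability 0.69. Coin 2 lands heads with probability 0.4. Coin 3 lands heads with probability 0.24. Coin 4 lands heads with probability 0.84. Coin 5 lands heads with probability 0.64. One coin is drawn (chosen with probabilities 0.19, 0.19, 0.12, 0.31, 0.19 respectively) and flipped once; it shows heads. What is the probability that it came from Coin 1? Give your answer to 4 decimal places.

Posterior probability ≈ 0.2122

Tabulate prior·likelihood by source: [1] prior 0.19, lik 0.69, product 0.1311; [2] prior 0.19, lik 0.4, product 0.07600; [3] prior 0.12, lik 0.24, product 0.02880; [4] prior 0.31, lik 0.84, product 0.2604; [5] prior 0.19, lik 0.64, product 0.1216.
Normalizing constant = 0.61790; the posterior for Coin 1 is its product over the sum, 0.1311/0.61790 = 0.2122.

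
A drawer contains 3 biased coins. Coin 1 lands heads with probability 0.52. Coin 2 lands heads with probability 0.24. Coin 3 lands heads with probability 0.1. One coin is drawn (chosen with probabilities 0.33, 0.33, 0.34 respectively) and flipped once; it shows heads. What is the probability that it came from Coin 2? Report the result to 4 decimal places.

Posterior probability ≈ 0.2781

P(heads|C1) = 0.52; P(heads|C2) = 0.24; P(heads|C3) = 0.1.
Prior × likelihood for each source: 0.33·0.52=0.1716, 0.33·0.24=0.07920, 0.34·0.1=0.03400. Summing gives P(heads) = 0.28480.
P(Coin 2 | heads) = 0.07920 / 0.28480 = 0.2781.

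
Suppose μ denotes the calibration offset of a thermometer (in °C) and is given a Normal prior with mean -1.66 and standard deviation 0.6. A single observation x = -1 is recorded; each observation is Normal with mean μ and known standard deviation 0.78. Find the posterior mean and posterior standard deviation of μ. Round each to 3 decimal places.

With known σ, the Normal prior is conjugate. Weight on the data is w = (n/σ²)/(n/σ² + 1/τ₀²) = 1.64366/(1.64366+2.77778) = 0.37175.
Posterior mean = w·x̄ + (1−w)·μ₀ = 0.37175·-1 + 0.62825·-1.66 = -1.415. Posterior variance = 1/(1.64366+2.77778) = 0.226171, so SD = 0.476.

Posterior mean ≈ -1.415; posterior SD ≈ 0.476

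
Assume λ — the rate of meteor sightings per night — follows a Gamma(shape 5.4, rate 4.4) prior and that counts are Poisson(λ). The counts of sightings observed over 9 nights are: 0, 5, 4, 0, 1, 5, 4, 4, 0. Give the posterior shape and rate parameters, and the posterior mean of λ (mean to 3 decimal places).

The Poisson likelihood adds the total count to the shape and the number of exposure periods to the rate. Here ∑xᵢ = 23 and n = 9, so shape 5.4→28.4 and rate 4.4→13.4.
E[λ | data] = 28.4/13.4 = 2.119.

Posterior: Gamma(shape=28.4, rate=13.4); mean ≈ 2.119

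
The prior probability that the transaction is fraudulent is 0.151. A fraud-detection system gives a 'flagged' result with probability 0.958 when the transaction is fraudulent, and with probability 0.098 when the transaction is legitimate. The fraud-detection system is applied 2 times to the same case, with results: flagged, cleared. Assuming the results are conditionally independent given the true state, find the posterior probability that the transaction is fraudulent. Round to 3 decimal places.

Posterior P(H) ≈ 0.075

With H the event that the transaction is fraudulent, the joint likelihood of the observed sequence is P(data|H) = 0.958·0.042 = 0.040236 and P(data|¬H) = 0.098·0.902 = 0.088396.
Bayes: P(H|data) = 0.151·0.040236 / (0.151·0.040236 + 0.849·0.088396) = 0.0060756/0.081124 = 0.0749.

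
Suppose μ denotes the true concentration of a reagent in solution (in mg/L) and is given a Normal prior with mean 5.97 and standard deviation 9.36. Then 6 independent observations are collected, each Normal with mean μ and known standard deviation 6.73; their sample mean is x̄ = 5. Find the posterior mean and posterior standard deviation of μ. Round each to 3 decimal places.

Posterior mean ≈ 5.077; posterior SD ≈ 2.636

Prior precision 1/τ₀² = 1/9.36² = 0.0114143; data precision n/σ² = 6/6.73² = 0.132471.
Posterior precision = 0.0114143 + 0.132471 = 0.143885, giving posterior SD = 1/√0.143885 = 2.636.
Posterior mean = (0.0114143·5.97 + 0.132471·5) / 0.143885 = 5.077.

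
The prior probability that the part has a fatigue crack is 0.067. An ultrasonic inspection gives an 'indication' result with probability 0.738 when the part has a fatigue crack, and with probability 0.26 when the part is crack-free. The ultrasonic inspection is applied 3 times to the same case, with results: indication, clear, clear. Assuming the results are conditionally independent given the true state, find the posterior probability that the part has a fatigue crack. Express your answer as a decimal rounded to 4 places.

With H the event that the part has a fatigue crack, the joint likelihood of the observed sequence is P(data|H) = 0.738·0.262·0.262 = 0.050659 and P(data|¬H) = 0.26·0.74·0.74 = 0.14238.
Bayes: P(H|data) = 0.067·0.050659 / (0.067·0.050659 + 0.933·0.14238) = 0.0033942/0.13623 = 0.0249.

Posterior P(H) ≈ 0.0249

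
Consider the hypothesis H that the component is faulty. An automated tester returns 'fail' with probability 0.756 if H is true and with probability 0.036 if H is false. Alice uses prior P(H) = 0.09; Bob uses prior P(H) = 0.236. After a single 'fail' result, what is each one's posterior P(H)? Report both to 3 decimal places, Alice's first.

Alice: 0.675; Bob: 0.866

P('+'|H) = 0.756, P('+'|¬H) = 0.036.
Alice: numerator 0.756·0.09 = 0.068040; evidence = 0.068040+0.036·0.91 = 0.10080; posterior = 0.675.
Bob: numerator 0.756·0.236 = 0.17842; evidence = 0.17842+0.036·0.764 = 0.20592; posterior = 0.866.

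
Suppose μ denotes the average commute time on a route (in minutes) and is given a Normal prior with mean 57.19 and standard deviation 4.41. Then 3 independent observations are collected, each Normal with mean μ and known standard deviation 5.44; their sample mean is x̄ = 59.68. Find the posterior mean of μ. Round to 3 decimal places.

Posterior mean ≈ 58.842

With known σ, the Normal prior is conjugate. Weight on the data is w = (n/σ²)/(n/σ² + 1/τ₀²) = 0.101373/(0.101373+0.0514189) = 0.66347.
Posterior mean = w·x̄ + (1−w)·μ₀ = 0.66347·59.68 + 0.33653·57.19 = 58.842.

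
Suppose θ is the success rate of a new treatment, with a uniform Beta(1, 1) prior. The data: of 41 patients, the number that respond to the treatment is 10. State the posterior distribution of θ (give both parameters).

Posterior: Beta(11, 32)

The binomial likelihood is conjugate to the Beta prior: with 10 successes and 31 failures, the posterior is Beta(1+10, 1+31) = Beta(11, 32).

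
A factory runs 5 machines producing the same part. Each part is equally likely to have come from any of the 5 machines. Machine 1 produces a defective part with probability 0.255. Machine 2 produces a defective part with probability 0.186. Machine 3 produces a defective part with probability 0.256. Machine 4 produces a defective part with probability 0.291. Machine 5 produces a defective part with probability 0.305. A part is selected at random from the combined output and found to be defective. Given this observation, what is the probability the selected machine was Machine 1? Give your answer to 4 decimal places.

Posterior probability ≈ 0.1972

P(defective|M1) = 0.255; P(defective|M2) = 0.186; P(defective|M3) = 0.256; P(defective|M4) = 0.291; P(defective|M5) = 0.305.
Prior × likelihood for each source: 0.2·0.255=0.05100, 0.2·0.186=0.03720, 0.2·0.256=0.05120, 0.2·0.291=0.05820, 0.2·0.305=0.06100. Summing gives P(defective) = 0.25860.
P(Machine 1 | defective) = 0.05100 / 0.25860 = 0.1972.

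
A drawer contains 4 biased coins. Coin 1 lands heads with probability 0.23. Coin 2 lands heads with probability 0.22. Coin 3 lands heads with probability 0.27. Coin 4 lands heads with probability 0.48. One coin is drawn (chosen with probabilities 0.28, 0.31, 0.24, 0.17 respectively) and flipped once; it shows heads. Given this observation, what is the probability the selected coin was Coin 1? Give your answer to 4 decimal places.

P(heads|C1) = 0.23; P(heads|C2) = 0.22; P(heads|C3) = 0.27; P(heads|C4) = 0.48.
Prior × likelihood for each source: 0.28·0.23=0.06440, 0.31·0.22=0.06820, 0.24·0.27=0.06480, 0.17·0.48=0.08160. Summing gives P(heads) = 0.27900.
P(Coin 1 | heads) = 0.06440 / 0.27900 = 0.2308.

Posterior probability ≈ 0.2308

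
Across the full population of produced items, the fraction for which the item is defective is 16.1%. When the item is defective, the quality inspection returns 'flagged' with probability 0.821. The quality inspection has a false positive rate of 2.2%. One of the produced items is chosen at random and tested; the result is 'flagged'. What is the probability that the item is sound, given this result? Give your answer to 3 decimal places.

P(¬H | E) ≈ 0.123

Let H be the event that the item is defective. P(H) = 0.161, so P(¬H) = 0.839. With E the 'flagged' result, P(E|H) = 0.821 and P(E|¬H) = 0.022.
P(E) = 0.821·0.161 + 0.022·0.839 = 0.13218 + 0.018458 = 0.15064.
By Bayes' theorem, P(H|E) = 0.13218 / 0.15064 = 0.877. Hence P(¬H|E) = 1 − 0.877 = 0.123.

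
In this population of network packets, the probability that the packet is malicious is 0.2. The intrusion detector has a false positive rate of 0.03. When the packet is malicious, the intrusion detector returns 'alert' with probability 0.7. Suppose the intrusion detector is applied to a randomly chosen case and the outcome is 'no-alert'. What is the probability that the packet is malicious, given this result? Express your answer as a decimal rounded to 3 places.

Let H be the event that the packet is malicious. P(H) = 0.2, so P(¬H) = 0.8. With E the 'no-alert' result, P(E|H) = 0.3 and P(E|¬H) = 0.97.
P(E) = 0.3·0.2 + 0.97·0.8 = 0.060000 + 0.77600 = 0.83600.
By Bayes' theorem, P(H|E) = 0.060000 / 0.83600 = 0.072.

P(H | E) ≈ 0.072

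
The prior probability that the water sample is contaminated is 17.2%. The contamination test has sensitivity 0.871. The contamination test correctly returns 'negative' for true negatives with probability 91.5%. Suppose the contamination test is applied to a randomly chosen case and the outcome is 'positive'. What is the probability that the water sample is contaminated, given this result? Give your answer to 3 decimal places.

P(H | E) ≈ 0.680

Let H be the event that the water sample is contaminated. P(H) = 0.172, so P(¬H) = 0.828. With E the 'positive' result, P(E|H) = 0.871 and P(E|¬H) = 0.085.
P(E) = 0.871·0.172 + 0.085·0.828 = 0.14981 + 0.070380 = 0.22019.
By Bayes' theorem, P(H|E) = 0.14981 / 0.22019 = 0.680.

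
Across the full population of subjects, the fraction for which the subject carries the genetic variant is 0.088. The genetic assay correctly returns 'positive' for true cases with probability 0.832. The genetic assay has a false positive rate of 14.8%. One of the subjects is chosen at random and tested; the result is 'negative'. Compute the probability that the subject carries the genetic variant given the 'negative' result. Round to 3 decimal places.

P(H | E) ≈ 0.019

Write H for 'the subject carries the genetic variant'. Prior odds H:¬H = 0.088/0.912 = 0.096491. For the 'negative' outcome, the likelihood ratio is 0.168/0.852 = 0.19718.
Posterior odds = 0.096491 × 0.19718 = 0.019026, so P(H|E) = 0.019026/(1+0.019026) = 0.019.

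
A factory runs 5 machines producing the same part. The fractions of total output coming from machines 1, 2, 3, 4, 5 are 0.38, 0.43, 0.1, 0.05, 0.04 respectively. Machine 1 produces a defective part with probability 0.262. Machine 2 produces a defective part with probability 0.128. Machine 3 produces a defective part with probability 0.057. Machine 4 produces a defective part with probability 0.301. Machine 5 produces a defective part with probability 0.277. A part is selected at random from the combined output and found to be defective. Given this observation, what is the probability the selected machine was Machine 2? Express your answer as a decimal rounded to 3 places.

P(defective|M1) = 0.262; P(defective|M2) = 0.128; P(defective|M3) = 0.057; P(defective|M4) = 0.301; P(defective|M5) = 0.277.
Prior × likelihood for each source: 0.38·0.262=0.09956, 0.43·0.128=0.05504, 0.1·0.057=0.005700, 0.05·0.301=0.01505, 0.04·0.277=0.01108. Summing gives P(defective) = 0.18643.
P(Machine 2 | defective) = 0.05504 / 0.18643 = 0.295.

Posterior probability ≈ 0.295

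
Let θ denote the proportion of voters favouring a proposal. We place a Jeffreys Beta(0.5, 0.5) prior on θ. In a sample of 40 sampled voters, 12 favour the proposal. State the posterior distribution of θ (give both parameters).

Observing 12 successes and 28 failures updates Beta(0.5, 0.5) by adding the success and failure counts to the two shape parameters: α = 0.5+12 = 12.5, β = 0.5+28 = 28.5.

Posterior: Beta(12.5, 28.5)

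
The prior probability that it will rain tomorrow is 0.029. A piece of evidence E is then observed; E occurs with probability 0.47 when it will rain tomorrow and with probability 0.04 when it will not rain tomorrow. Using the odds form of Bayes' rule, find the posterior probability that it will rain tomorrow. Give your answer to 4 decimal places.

Prior odds = 0.029/(1−0.029) = 0.029866. In log-odds, ln(0.029866) = -3.5110.
Add log likelihood ratio: ln(11.750) = 2.4639.
Posterior log-odds = -1.0472, so posterior odds = exp(-1.0472) = 0.35093. Converting, P(H|E) = 0.35093/1.3509 = 0.2598.

Posterior probability ≈ 0.2598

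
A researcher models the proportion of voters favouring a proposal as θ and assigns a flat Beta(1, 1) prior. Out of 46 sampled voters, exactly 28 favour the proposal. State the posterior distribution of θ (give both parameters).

Posterior: Beta(29, 19)

Observing 28 successes and 18 failures updates Beta(1, 1) by adding the success and failure counts to the two shape parameters: α = 1+28 = 29, β = 1+18 = 19.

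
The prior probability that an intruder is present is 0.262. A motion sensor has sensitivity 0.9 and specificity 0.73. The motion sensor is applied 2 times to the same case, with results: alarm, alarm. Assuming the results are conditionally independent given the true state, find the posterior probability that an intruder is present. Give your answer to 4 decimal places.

Let H be the event that an intruder is present; start with P(H) = 0.262. P('alarm'|H) = 0.9, P('alarm'|¬H) = 0.27.
Update on result 1 ('alarm'): P(H) ← 0.9·0.2620 / (0.9·0.2620 + 0.27·0.7380) = 0.23580/0.43506 = 0.5420.
Update on result 2 ('alarm'): P(H) ← 0.9·0.5420 / (0.9·0.5420 + 0.27·0.4580) = 0.48779/0.61146 = 0.7978.

Posterior P(H) ≈ 0.7978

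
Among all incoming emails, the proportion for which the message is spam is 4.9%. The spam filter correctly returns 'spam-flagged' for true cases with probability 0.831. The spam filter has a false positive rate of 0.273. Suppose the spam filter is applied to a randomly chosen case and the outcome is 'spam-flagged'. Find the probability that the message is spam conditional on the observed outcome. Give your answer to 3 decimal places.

P(H | E) ≈ 0.136

Let H be the event that the message is spam. P(H) = 0.049, so P(¬H) = 0.951. With E the 'spam-flagged' result, P(E|H) = 0.831 and P(E|¬H) = 0.273.
P(E) = 0.831·0.049 + 0.273·0.951 = 0.040719 + 0.25962 = 0.30034.
By Bayes' theorem, P(H|E) = 0.040719 / 0.30034 = 0.136.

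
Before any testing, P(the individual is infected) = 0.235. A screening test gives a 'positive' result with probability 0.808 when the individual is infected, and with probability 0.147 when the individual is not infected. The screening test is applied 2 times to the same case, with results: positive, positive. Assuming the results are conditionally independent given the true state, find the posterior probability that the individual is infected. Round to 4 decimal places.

With H the event that the individual is infected, the joint likelihood of the observed sequence is P(data|H) = 0.808·0.808 = 0.65286 and P(data|¬H) = 0.147·0.147 = 0.021609.
Bayes: P(H|data) = 0.235·0.65286 / (0.235·0.65286 + 0.765·0.021609) = 0.15342/0.16995 = 0.9027.

Posterior P(H) ≈ 0.9027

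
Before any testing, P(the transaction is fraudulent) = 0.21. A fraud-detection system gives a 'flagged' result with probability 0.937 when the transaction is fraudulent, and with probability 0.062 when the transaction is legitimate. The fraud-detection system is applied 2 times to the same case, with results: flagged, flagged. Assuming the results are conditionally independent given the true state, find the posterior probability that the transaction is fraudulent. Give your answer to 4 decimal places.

With H the event that the transaction is fraudulent, the joint likelihood of the observed sequence is P(data|H) = 0.937·0.937 = 0.87797 and P(data|¬H) = 0.062·0.062 = 0.0038440.
Bayes: P(H|data) = 0.21·0.87797 / (0.21·0.87797 + 0.79·0.0038440) = 0.18437/0.18741 = 0.9838.

Posterior P(H) ≈ 0.9838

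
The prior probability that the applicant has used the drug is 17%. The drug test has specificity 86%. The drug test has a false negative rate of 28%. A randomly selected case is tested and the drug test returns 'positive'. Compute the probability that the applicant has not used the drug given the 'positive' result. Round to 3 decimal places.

P(¬H | E) ≈ 0.487

Write H for 'the applicant has used the drug'. Prior odds H:¬H = 0.17/0.83 = 0.20482. For the 'positive' outcome, the likelihood ratio is 0.72/0.14 = 5.1429.
Posterior odds = 0.20482 × 5.1429 = 1.0534, so P(H|E) = 1.0534/(1+1.0534) = 0.513. Then P(¬H|E) = 1 − 0.513 = 0.487.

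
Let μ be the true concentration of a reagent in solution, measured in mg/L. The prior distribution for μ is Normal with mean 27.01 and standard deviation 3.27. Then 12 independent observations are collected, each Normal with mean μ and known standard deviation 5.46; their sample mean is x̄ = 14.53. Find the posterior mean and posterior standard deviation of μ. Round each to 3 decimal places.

With known σ, the Normal prior is conjugate. Weight on the data is w = (n/σ²)/(n/σ² + 1/τ₀²) = 0.402528/(0.402528+0.0935200) = 0.81147.
Posterior mean = w·x̄ + (1−w)·μ₀ = 0.81147·14.53 + 0.18853·27.01 = 16.883. Posterior variance = 1/(0.402528+0.0935200) = 2.01593, so SD = 1.420.

Posterior mean ≈ 16.883; posterior SD ≈ 1.420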